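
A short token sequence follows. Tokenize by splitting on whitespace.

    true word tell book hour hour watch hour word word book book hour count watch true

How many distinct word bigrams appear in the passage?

16 tokens → 15 bigram windows in total.
Repeated bigrams (each contributes count−1 duplicates):
  book hour: 2
1 duplicate windows → 15 − 1 = 14 distinct.

14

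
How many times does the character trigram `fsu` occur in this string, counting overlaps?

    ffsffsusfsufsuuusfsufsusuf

Sliding a length-3 window over the 26 characters (24 positions):
  position 5–7: fsu
  position 9–11: fsu
  position 12–14: fsu
  position 18–20: fsu
  position 21–23: fsu

5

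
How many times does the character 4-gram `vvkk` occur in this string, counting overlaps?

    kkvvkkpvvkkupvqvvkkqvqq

3

Sliding a length-4 window over the 23 characters (20 positions):
  position 3–6: vvkk
  position 8–11: vvkk
  position 16–19: vvkk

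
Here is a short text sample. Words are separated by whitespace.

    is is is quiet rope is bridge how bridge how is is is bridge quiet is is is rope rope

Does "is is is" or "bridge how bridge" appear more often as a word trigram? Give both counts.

"is is is" (3 vs 1)

"is is is": 3 occurrences
"bridge how bridge": 1 occurrence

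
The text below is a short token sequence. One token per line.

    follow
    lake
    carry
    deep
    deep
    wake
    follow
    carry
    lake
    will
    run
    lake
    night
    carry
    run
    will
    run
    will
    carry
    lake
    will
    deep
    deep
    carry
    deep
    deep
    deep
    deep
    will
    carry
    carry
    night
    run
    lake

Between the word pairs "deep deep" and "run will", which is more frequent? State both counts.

"deep deep" (5 vs 2)

"deep deep": 5 occurrences
"run will": 2 occurrences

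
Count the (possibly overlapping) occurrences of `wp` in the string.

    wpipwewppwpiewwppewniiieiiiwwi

4

Sliding a length-2 window over the 30 characters (29 positions):
  position 1–2: wp
  position 7–8: wp
  position 10–11: wp
  position 15–16: wp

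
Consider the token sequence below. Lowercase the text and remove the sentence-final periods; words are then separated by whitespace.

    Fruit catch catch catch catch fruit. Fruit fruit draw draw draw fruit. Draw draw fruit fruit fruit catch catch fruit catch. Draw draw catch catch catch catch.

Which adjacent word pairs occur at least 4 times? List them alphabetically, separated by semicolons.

catch catch; draw draw; fruit fruit

Bigram counts meeting the condition (at least 4 times):
  catch catch: 7
  draw draw: 4
  fruit fruit: 4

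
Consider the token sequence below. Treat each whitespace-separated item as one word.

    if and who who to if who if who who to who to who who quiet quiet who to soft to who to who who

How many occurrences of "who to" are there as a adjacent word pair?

Scanning the 24 overlapping bigram windows for "who to":
  position 4–5: who to
  position 10–11: who to
  position 12–13: who to
  position 18–19: who to
  position 22–23: who to

5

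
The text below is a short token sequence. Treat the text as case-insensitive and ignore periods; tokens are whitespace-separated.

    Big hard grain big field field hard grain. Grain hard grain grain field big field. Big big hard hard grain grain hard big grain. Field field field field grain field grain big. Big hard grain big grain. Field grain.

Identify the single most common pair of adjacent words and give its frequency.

"hard grain", 5 times

Bigram frequencies (highest first):
  hard grain: 5
  field field: 4
  grain field: 4
  big hard: 3
  grain big: 3
  grain grain: 3
  … (9 more, each ≤ 3)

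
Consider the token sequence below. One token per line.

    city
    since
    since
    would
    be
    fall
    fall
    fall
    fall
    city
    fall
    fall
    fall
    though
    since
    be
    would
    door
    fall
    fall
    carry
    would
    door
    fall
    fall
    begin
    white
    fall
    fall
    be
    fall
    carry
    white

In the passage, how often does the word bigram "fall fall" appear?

Scanning the 32 overlapping bigram windows for "fall fall":
  position 6–7: fall fall
  position 7–8: fall fall
  position 8–9: fall fall
  position 11–12: fall fall
  position 12–13: fall fall
  position 19–20: fall fall
  position 24–25: fall fall
  position 28–29: fall fall

8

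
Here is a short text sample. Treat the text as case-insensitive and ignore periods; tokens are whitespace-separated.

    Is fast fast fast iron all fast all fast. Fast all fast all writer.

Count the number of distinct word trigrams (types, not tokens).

14 tokens → 12 trigram windows in total.
Repeated trigrams (each contributes count−1 duplicates):
  all fast all: 2
  fast all fast: 2
2 duplicate windows → 12 − 2 = 10 distinct.

10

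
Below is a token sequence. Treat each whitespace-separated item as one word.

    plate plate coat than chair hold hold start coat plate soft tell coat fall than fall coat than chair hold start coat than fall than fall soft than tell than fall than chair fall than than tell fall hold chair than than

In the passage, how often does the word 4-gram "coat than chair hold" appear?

2

Scanning the 39 overlapping 4-gram windows for "coat than chair hold":
  position 3–6: coat than chair hold
  position 17–20: coat than chair hold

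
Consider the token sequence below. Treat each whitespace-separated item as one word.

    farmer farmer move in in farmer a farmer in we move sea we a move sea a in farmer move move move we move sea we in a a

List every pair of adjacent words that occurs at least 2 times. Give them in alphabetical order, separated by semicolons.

Bigram counts meeting the condition (at least 2 times):
  farmer move: 2
  in farmer: 2
  move move: 2
  move sea: 3
  sea we: 2
  we move: 2

farmer move; in farmer; move move; move sea; sea we; we move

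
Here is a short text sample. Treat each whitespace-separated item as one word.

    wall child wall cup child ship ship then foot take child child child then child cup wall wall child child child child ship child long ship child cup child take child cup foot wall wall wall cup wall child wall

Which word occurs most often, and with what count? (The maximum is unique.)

"child", 15 times

Unigram frequencies (highest first):
  child: 15
  wall: 9
  cup: 5
  ship: 4
  then: 2
  foot: 2
  … (2 more, each ≤ 2)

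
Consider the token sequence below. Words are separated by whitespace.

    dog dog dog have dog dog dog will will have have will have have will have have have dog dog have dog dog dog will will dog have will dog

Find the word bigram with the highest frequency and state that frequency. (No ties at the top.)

Bigram frequencies (highest first):
  dog dog: 7
  have have: 4
  dog have: 3
  have dog: 3
  will have: 3
  have will: 3
  … (3 more, each ≤ 2)

"dog dog", 7 times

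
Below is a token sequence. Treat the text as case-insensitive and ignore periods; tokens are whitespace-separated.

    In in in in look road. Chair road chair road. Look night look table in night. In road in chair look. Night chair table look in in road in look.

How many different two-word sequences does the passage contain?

20

30 tokens → 29 bigram windows in total.
Repeated bigrams (each contributes count−1 duplicates):
  in in: 4
  chair road: 2
  in look: 2
  in road: 2
  look night: 2
  road chair: 2
  road in: 2
9 duplicate windows → 29 − 9 = 20 distinct.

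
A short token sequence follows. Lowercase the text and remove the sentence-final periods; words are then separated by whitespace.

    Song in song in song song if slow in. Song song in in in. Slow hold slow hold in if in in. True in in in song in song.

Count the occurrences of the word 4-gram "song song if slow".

Scanning the 26 overlapping 4-gram windows for "song song if slow":
  position 5–8: song song if slow

1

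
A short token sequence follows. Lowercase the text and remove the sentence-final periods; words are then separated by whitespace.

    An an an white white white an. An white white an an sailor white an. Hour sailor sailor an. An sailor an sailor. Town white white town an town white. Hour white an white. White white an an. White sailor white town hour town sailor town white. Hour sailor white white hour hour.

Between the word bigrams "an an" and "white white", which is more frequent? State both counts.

"white white" (7 vs 6)

"an an": 6 occurrences
"white white": 7 occurrences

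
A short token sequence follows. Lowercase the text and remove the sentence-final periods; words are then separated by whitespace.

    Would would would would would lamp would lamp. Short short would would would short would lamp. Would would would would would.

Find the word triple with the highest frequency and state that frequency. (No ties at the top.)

Trigram frequencies (highest first):
  would would would: 7
  would lamp would: 2
  would would lamp: 1
  lamp would lamp: 1
  would lamp short: 1
  lamp short short: 1
  … (6 more, each ≤ 1)

"would would would", 7 times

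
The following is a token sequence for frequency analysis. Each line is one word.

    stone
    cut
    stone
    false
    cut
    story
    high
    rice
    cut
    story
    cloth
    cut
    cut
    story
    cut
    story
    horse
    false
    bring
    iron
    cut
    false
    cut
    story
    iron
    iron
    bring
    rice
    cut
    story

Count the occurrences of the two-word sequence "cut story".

6

Scanning the 29 overlapping bigram windows for "cut story":
  position 5–6: cut story
  position 9–10: cut story
  position 13–14: cut story
  position 15–16: cut story
  position 23–24: cut story
  position 29–30: cut story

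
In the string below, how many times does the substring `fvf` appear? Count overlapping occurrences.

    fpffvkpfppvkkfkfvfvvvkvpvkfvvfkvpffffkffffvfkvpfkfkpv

Sliding a length-3 window over the 53 characters (51 positions):
  position 16–18: fvf
  position 42–44: fvf

2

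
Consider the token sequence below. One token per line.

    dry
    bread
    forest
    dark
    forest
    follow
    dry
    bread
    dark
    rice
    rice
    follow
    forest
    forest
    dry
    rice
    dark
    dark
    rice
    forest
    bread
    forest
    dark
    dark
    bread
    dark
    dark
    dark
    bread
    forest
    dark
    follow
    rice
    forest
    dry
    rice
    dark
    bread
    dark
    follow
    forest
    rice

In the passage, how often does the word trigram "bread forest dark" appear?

3

Scanning the 40 overlapping trigram windows for "bread forest dark":
  position 2–4: bread forest dark
  position 21–23: bread forest dark
  position 29–31: bread forest dark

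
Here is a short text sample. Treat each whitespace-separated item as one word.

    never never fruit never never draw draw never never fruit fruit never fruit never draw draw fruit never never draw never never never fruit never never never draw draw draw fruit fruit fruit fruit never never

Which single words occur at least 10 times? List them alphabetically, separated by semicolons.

Unigram counts meeting the condition (at least 10 times):
  fruit: 10
  never: 18

fruit; never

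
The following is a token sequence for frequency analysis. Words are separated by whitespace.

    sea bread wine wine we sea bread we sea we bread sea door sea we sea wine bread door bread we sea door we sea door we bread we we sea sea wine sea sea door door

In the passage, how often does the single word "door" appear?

6

Scanning the 37 tokens for "door":
  position 13: door
  position 19: door
  position 23: door
  position 26: door
  position 36: door
  position 37: door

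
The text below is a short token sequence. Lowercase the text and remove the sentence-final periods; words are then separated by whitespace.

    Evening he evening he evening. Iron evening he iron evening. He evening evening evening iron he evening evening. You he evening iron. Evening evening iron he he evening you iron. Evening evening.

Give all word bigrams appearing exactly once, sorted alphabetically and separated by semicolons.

he he; he iron; you he; you iron

Bigram counts meeting the condition (exactly once):
  he he: 1
  he iron: 1
  you he: 1
  you iron: 1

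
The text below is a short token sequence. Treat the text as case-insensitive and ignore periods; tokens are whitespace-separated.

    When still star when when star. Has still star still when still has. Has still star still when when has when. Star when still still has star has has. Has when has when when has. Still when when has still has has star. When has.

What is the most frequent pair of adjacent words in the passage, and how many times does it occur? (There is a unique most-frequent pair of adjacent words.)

Bigram frequencies (highest first):
  when has: 5
  when when: 4
  has still: 4
  has has: 4
  when still: 3
  still star: 3
  … (9 more, each ≤ 3)

"when has", 5 times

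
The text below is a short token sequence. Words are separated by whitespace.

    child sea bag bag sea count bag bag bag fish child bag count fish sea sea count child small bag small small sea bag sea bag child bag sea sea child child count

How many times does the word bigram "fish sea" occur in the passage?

1

Scanning the 32 overlapping bigram windows for "fish sea":
  position 14–15: fish sea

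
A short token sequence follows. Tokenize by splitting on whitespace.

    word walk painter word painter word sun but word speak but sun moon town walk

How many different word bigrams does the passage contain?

13

15 tokens → 14 bigram windows in total.
Repeated bigrams (each contributes count−1 duplicates):
  painter word: 2
1 duplicate windows → 14 − 1 = 13 distinct.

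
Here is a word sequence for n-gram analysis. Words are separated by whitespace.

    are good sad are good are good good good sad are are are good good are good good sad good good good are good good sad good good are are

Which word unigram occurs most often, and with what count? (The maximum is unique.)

"good", 16 times

Unigram frequencies (highest first):
  good: 16
  are: 10
  sad: 4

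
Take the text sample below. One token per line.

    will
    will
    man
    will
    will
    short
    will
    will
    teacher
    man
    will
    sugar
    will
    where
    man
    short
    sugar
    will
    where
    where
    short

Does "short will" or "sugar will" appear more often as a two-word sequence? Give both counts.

"sugar will" (2 vs 1)

"short will": 1 occurrence
"sugar will": 2 occurrences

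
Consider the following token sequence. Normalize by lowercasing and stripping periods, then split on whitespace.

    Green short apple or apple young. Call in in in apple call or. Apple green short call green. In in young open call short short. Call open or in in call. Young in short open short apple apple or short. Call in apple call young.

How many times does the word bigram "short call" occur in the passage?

Scanning the 44 overlapping bigram windows for "short call":
  position 16–17: short call
  position 25–26: short call
  position 40–41: short call

3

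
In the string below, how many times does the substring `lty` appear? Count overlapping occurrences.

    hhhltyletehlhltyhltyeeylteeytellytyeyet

Sliding a length-3 window over the 39 characters (37 positions):
  position 4–6: lty
  position 14–16: lty
  position 18–20: lty

3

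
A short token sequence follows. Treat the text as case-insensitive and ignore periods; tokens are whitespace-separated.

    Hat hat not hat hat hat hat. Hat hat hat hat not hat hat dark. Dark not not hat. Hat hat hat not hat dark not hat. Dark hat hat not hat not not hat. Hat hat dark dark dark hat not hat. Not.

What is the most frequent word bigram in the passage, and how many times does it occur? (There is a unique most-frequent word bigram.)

"hat hat", 15 times

Bigram frequencies (highest first):
  hat hat: 15
  not hat: 8
  hat not: 7
  hat dark: 4
  dark dark: 3
  dark not: 2
  … (2 more, each ≤ 2)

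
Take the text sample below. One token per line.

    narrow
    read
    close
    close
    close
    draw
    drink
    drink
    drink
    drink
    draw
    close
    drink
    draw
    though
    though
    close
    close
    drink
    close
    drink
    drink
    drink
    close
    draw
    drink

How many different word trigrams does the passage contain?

26 tokens → 24 trigram windows in total.
Repeated trigrams (each contributes count−1 duplicates):
  drink drink drink: 3
  close draw drink: 2
3 duplicate windows → 24 − 3 = 21 distinct.

21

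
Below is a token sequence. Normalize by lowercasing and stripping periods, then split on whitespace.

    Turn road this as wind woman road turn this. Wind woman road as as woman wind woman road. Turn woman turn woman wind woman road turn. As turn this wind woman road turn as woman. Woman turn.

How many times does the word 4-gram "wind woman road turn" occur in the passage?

Scanning the 34 overlapping 4-gram windows for "wind woman road turn":
  position 5–8: wind woman road turn
  position 16–19: wind woman road turn
  position 23–26: wind woman road turn
  position 30–33: wind woman road turn

4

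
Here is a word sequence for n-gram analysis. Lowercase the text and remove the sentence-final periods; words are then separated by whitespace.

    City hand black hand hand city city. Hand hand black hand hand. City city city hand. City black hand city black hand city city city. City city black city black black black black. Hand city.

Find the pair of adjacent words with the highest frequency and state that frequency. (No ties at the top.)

Bigram frequencies (highest first):
  city city: 7
  hand city: 6
  black hand: 5
  city black: 4
  city hand: 3
  hand hand: 3
  … (3 more, each ≤ 3)

"city city", 7 times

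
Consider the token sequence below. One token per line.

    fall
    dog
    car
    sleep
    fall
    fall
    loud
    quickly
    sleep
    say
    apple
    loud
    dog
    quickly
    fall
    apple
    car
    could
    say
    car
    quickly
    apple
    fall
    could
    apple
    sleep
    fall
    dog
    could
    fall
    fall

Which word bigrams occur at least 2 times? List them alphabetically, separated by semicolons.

fall dog; fall fall; sleep fall

Bigram counts meeting the condition (at least 2 times):
  fall dog: 2
  fall fall: 2
  sleep fall: 2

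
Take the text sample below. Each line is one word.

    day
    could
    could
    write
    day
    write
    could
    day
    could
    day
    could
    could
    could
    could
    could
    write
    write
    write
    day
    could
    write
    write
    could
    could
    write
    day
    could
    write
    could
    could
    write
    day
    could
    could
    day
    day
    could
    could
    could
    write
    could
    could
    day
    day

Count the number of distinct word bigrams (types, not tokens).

44 tokens → 43 bigram windows in total.
Repeated bigrams (each contributes count−1 duplicates):
  could could: 11
  could write: 7
  day could: 7
  could day: 4
  write could: 4
  write day: 4
  write write: 3
  day day: 2
34 duplicate windows → 43 − 34 = 9 distinct.

9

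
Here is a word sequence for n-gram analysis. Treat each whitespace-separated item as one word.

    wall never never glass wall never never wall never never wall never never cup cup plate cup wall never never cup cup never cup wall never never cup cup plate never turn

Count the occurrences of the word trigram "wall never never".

Scanning the 30 overlapping trigram windows for "wall never never":
  position 1–3: wall never never
  position 5–7: wall never never
  position 8–10: wall never never
  position 11–13: wall never never
  position 18–20: wall never never
  position 25–27: wall never never

6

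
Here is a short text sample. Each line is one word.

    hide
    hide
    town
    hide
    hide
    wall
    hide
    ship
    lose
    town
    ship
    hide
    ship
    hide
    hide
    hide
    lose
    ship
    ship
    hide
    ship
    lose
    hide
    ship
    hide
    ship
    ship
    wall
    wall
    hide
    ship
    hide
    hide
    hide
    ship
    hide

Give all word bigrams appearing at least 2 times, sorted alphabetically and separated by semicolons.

Bigram counts meeting the condition (at least 2 times):
  hide hide: 6
  hide ship: 7
  ship hide: 6
  ship lose: 2
  ship ship: 2
  wall hide: 2

hide hide; hide ship; ship hide; ship lose; ship ship; wall hide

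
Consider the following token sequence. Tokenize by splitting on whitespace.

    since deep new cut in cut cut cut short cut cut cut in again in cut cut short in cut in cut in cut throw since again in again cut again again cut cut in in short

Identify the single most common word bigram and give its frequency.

"cut cut", 6 times

Bigram frequencies (highest first):
  cut cut: 6
  cut in: 5
  in cut: 5
  cut short: 2
  in again: 2
  again in: 2
  … (13 more, each ≤ 2)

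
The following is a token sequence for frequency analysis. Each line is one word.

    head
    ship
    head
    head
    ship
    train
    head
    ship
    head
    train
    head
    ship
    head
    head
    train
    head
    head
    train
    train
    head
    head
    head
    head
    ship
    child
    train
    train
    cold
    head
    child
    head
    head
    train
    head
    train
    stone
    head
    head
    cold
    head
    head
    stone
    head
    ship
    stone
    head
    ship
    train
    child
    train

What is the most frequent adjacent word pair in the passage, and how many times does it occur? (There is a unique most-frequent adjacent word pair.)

"head head", 9 times

Bigram frequencies (highest first):
  head head: 9
  head ship: 7
  train head: 5
  head train: 5
  ship head: 3
  stone head: 3
  … (13 more, each ≤ 2)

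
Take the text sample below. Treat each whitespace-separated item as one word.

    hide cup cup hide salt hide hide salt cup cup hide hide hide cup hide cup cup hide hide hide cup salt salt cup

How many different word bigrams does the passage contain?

24 tokens → 23 bigram windows in total.
Repeated bigrams (each contributes count−1 duplicates):
  hide hide: 5
  cup hide: 4
  hide cup: 4
  cup cup: 3
  hide salt: 2
  salt cup: 2
14 duplicate windows → 23 − 14 = 9 distinct.

9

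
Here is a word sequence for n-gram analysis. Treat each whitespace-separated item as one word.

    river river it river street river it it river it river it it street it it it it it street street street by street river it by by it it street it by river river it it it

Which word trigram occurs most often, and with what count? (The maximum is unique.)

"it it it", 4 times

Trigram frequencies (highest first):
  it it it: 4
  river it it: 3
  it it street: 3
  river river it: 2
  river it river: 2
  street river it: 2
  … (18 more, each ≤ 2)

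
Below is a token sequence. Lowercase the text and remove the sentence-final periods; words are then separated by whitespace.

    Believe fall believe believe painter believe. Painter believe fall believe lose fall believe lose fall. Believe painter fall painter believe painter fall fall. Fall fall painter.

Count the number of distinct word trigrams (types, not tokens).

16

26 tokens → 24 trigram windows in total.
Repeated trigrams (each contributes count−1 duplicates):
  believe fall believe: 2
  believe lose fall: 2
  believe painter believe: 2
  believe painter fall: 2
  fall believe lose: 2
  fall fall fall: 2
  lose fall believe: 2
  painter believe painter: 2
8 duplicate windows → 24 − 8 = 16 distinct.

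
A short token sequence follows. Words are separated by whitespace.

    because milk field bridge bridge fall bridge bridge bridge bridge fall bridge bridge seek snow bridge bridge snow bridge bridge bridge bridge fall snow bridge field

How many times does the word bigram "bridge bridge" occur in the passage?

9

Scanning the 25 overlapping bigram windows for "bridge bridge":
  position 4–5: bridge bridge
  position 7–8: bridge bridge
  position 8–9: bridge bridge
  position 9–10: bridge bridge
  position 12–13: bridge bridge
  position 16–17: bridge bridge
  position 19–20: bridge bridge
  position 20–21: bridge bridge
  position 21–22: bridge bridge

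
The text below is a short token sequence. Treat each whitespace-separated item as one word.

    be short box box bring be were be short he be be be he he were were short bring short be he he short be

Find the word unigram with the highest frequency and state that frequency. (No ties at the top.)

Unigram frequencies (highest first):
  be: 8
  short: 5
  he: 5
  were: 3
  box: 2
  bring: 2

"be", 8 times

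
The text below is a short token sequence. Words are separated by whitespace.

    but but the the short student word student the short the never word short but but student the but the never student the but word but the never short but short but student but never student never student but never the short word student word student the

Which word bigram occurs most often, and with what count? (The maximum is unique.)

"student the", 4 times

Bigram frequencies (highest first):
  student the: 4
  but the: 3
  the short: 3
  word student: 3
  the never: 3
  short but: 3
  … (19 more, each ≤ 3)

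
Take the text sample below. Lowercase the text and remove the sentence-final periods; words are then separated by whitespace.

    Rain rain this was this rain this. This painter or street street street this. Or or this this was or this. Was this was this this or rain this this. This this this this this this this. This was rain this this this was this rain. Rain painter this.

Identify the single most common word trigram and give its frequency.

"this this this", 9 times

Trigram frequencies (highest first):
  this this this: 9
  this was this: 4
  rain this this: 3
  this this was: 3
  was this rain: 2
  rain rain this: 1
  … (25 more, each ≤ 1)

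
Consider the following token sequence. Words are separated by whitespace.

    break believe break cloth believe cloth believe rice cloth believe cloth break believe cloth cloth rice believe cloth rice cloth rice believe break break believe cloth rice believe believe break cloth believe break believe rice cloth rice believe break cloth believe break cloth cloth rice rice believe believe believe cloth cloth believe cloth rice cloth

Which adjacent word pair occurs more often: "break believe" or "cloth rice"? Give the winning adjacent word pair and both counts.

"break believe": 4 occurrences
"cloth rice": 7 occurrences

"cloth rice" (7 vs 4)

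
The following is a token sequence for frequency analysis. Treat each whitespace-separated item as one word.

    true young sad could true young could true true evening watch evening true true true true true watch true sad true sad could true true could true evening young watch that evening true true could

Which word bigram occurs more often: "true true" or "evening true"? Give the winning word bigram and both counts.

"true true": 7 occurrences
"evening true": 2 occurrences

"true true" (7 vs 2)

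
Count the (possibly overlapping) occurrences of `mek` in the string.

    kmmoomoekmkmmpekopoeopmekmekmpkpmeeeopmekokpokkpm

3

Sliding a length-3 window over the 49 characters (47 positions):
  position 23–25: mek
  position 26–28: mek
  position 39–41: mek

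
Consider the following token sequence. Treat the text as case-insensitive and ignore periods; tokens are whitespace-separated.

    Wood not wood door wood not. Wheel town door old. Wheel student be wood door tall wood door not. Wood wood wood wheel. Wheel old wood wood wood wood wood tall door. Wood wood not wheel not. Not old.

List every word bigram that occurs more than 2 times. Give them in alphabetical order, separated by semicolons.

Bigram counts meeting the condition (more than 2 times):
  wood door: 3
  wood not: 3
  wood wood: 7

wood door; wood not; wood wood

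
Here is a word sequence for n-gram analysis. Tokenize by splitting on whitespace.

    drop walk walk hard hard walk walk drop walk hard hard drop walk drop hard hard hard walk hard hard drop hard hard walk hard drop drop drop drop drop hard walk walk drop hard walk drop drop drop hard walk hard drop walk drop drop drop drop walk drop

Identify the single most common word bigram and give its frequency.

Bigram frequencies (highest first):
  drop drop: 9
  hard hard: 6
  hard walk: 6
  walk drop: 6
  drop walk: 5
  walk hard: 5
  … (3 more, each ≤ 5)

"drop drop", 9 times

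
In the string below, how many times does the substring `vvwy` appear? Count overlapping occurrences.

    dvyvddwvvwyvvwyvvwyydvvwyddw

Sliding a length-4 window over the 28 characters (25 positions):
  position 8–11: vvwy
  position 12–15: vvwy
  position 16–19: vvwy
  position 22–25: vvwy

4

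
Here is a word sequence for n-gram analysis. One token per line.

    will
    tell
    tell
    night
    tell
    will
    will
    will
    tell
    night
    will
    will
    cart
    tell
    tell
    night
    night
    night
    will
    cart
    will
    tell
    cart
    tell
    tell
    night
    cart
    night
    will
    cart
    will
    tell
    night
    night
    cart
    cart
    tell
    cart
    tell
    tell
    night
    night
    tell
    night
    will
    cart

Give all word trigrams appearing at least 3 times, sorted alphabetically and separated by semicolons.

cart tell tell; night will cart; tell night night; tell tell night

Trigram counts meeting the condition (at least 3 times):
  cart tell tell: 3
  night will cart: 3
  tell night night: 3
  tell tell night: 4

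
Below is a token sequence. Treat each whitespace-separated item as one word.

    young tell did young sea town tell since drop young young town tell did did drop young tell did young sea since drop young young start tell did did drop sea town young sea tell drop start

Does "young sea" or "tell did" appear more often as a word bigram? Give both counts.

"young sea": 3 occurrences
"tell did": 4 occurrences

"tell did" (4 vs 3)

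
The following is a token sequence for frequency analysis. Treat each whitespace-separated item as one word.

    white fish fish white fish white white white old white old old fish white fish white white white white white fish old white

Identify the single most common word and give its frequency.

"white", 13 times

Unigram frequencies (highest first):
  white: 13
  fish: 6
  old: 4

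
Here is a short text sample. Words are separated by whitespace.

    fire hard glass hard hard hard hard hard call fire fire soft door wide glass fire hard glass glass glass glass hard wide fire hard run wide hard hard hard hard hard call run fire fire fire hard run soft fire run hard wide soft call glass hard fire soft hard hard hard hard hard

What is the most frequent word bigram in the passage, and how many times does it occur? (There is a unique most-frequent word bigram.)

Bigram frequencies (highest first):
  hard hard: 12
  fire hard: 4
  glass hard: 3
  fire fire: 3
  glass glass: 3
  hard glass: 2
  … (23 more, each ≤ 2)

"hard hard", 12 times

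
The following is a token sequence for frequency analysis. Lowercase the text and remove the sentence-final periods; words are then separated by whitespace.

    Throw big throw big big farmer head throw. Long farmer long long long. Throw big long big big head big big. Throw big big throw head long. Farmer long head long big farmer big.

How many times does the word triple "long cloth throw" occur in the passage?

0

Scanning the 32 overlapping trigram windows for "long cloth throw":
  (none found)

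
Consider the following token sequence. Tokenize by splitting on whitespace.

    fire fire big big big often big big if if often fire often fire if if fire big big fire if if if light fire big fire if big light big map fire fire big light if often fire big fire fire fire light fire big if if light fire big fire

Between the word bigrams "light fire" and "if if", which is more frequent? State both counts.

"if if" (5 vs 3)

"light fire": 3 occurrences
"if if": 5 occurrences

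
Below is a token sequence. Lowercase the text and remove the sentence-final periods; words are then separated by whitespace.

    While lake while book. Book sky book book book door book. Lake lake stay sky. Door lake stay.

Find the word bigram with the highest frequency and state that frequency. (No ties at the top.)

"book book", 3 times

Bigram frequencies (highest first):
  book book: 3
  lake stay: 2
  while lake: 1
  lake while: 1
  while book: 1
  book sky: 1
  … (8 more, each ≤ 1)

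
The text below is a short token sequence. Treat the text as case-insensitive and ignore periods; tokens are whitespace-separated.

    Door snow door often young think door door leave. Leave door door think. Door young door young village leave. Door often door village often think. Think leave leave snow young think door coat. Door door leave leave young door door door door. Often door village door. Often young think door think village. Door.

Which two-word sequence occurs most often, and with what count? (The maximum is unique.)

Bigram frequencies (highest first):
  door door: 6
  door often: 4
  think door: 4
  young think: 3
  leave leave: 3
  often young: 2
  … (22 more, each ≤ 2)

"door door", 6 times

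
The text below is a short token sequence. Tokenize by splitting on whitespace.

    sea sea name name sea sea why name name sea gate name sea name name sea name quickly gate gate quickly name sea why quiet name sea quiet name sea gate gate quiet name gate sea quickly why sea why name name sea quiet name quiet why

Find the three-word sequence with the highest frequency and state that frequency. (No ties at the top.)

Trigram frequencies (highest first):
  name name sea: 4
  sea name name: 2
  sea why name: 2
  why name name: 2
  name sea gate: 2
  name sea name: 2
  … (28 more, each ≤ 2)

"name name sea", 4 times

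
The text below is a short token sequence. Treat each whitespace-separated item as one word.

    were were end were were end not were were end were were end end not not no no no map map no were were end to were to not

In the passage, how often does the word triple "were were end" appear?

5

Scanning the 27 overlapping trigram windows for "were were end":
  position 1–3: were were end
  position 4–6: were were end
  position 8–10: were were end
  position 11–13: were were end
  position 23–25: were were end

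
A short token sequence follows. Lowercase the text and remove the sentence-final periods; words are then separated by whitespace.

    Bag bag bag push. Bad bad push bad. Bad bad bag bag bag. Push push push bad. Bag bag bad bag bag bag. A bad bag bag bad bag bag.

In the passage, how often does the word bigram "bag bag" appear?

Scanning the 29 overlapping bigram windows for "bag bag":
  position 1–2: bag bag
  position 2–3: bag bag
  position 11–12: bag bag
  position 12–13: bag bag
  position 18–19: bag bag
  position 21–22: bag bag
  position 22–23: bag bag
  position 26–27: bag bag
  position 29–30: bag bag

9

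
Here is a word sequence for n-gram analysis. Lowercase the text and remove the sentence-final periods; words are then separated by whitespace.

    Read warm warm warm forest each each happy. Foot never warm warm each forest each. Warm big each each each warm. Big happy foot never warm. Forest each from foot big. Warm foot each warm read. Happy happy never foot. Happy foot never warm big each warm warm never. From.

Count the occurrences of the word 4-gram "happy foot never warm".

3

Scanning the 47 overlapping 4-gram windows for "happy foot never warm":
  position 8–11: happy foot never warm
  position 23–26: happy foot never warm
  position 41–44: happy foot never warm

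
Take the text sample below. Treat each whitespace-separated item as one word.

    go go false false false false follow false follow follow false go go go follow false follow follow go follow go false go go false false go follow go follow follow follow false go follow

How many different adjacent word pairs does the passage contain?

9

35 tokens → 34 bigram windows in total.
Repeated bigrams (each contributes count−1 duplicates):
  go follow: 5
  false false: 4
  false go: 4
  follow false: 4
  follow follow: 4
  go go: 4
  false follow: 3
  follow go: 3
  … (1 more repeated)
25 duplicate windows → 34 − 25 = 9 distinct.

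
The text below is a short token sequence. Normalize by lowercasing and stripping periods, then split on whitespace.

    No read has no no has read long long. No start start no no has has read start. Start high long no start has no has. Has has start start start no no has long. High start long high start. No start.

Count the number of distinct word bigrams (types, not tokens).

22

42 tokens → 41 bigram windows in total.
Repeated bigrams (each contributes count−1 duplicates):
  no has: 4
  start start: 4
  has has: 3
  no no: 3
  no start: 3
  start no: 3
  has no: 2
  has read: 2
  … (3 more repeated)
19 duplicate windows → 41 − 19 = 22 distinct.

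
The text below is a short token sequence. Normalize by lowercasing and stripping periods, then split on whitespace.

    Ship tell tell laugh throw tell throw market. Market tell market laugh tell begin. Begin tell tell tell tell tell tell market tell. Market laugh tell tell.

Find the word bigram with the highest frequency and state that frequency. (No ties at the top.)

Bigram frequencies (highest first):
  tell tell: 7
  tell market: 3
  market tell: 2
  market laugh: 2
  laugh tell: 2
  ship tell: 1
  … (9 more, each ≤ 1)

"tell tell", 7 times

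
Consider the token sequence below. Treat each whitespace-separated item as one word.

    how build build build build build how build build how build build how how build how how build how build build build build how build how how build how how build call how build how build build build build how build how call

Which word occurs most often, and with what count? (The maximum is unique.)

"build", 24 times

Unigram frequencies (highest first):
  build: 24
  how: 17
  call: 2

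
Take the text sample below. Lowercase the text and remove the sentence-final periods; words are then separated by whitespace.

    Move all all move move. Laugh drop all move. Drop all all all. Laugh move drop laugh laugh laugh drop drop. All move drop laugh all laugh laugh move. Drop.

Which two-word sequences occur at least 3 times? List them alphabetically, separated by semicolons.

all all; all move; drop all; laugh laugh; move drop

Bigram counts meeting the condition (at least 3 times):
  all all: 3
  all move: 3
  drop all: 3
  laugh laugh: 3
  move drop: 4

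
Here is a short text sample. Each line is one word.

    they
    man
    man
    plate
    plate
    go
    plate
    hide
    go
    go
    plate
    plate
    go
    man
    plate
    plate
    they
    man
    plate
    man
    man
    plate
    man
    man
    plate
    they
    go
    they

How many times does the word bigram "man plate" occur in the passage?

Scanning the 27 overlapping bigram windows for "man plate":
  position 3–4: man plate
  position 14–15: man plate
  position 18–19: man plate
  position 21–22: man plate
  position 24–25: man plate

5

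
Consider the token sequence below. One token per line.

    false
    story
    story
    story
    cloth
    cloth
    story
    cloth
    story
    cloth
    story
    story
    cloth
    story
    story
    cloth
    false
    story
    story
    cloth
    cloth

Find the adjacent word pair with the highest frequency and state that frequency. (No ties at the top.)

"story cloth", 6 times

Bigram frequencies (highest first):
  story cloth: 6
  story story: 5
  cloth story: 4
  false story: 2
  cloth cloth: 2
  cloth false: 1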